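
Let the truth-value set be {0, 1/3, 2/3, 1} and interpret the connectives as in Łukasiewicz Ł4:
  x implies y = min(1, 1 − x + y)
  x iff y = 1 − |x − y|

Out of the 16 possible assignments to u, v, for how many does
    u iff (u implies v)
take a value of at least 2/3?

7

u = 0, v = 0 ↦ 0  <
u = 0, v = 1/3 ↦ 0  <
u = 0, v = 2/3 ↦ 0  <
u = 0, v = 1 ↦ 0  <
u = 1/3, v = 0 ↦ 2/3  ≥
u = 1/3, v = 1/3 ↦ 1/3  <
u = 1/3, v = 2/3 ↦ 1/3  <
u = 1/3, v = 1 ↦ 1/3  <
u = 2/3, v = 0 ↦ 2/3  ≥
u = 2/3, v = 1/3 ↦ 1  ≥
u = 2/3, v = 2/3 ↦ 2/3  ≥
u = 2/3, v = 1 ↦ 2/3  ≥
u = 1, v = 0 ↦ 0  <
u = 1, v = 1/3 ↦ 1/3  <
u = 1, v = 2/3 ↦ 2/3  ≥
u = 1, v = 1 ↦ 1  ≥
So 7 of the 16 assignments meet the threshold.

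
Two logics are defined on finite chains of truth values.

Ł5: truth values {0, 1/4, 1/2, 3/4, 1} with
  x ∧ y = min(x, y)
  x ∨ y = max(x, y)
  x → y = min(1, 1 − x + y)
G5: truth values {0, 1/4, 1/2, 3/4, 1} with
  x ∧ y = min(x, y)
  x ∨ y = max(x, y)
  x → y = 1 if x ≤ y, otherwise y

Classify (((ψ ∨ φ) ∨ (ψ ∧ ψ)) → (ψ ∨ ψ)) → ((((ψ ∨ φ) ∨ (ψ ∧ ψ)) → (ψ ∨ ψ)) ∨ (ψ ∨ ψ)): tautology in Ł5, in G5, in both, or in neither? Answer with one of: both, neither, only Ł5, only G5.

In Ł5: every assignment gives 1 — tautology.
In G5: every assignment gives 1 — tautology.

both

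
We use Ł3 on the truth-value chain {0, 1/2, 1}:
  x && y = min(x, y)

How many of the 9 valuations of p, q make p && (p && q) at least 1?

1

p = 0, q = 0 ↦ 0  <
p = 0, q = 1/2 ↦ 0  <
p = 0, q = 1 ↦ 0  <
p = 1/2, q = 0 ↦ 0  <
p = 1/2, q = 1/2 ↦ 1/2  <
p = 1/2, q = 1 ↦ 1/2  <
p = 1, q = 0 ↦ 0  <
p = 1, q = 1/2 ↦ 1/2  <
p = 1, q = 1 ↦ 1  ≥
So 1 of the 9 assignments meets the threshold.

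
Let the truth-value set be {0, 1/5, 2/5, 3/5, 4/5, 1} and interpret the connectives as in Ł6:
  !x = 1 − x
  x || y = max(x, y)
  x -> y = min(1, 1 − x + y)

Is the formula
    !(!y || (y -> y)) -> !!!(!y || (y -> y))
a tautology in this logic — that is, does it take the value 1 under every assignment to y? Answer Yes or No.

Yes

y = 0 ↦ 1
y = 1/5 ↦ 1
y = 2/5 ↦ 1
y = 3/5 ↦ 1
y = 4/5 ↦ 1
y = 1 ↦ 1
Every assignment gives a value ≥ 1.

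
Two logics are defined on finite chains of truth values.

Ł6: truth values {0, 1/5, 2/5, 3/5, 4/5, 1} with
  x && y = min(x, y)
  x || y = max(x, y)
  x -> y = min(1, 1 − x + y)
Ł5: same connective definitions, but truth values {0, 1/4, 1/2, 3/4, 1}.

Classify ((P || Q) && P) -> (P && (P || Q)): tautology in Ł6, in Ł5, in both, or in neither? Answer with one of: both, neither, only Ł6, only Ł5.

both

In Ł6: every assignment gives 1 — tautology.
In Ł5: every assignment gives 1 — tautology.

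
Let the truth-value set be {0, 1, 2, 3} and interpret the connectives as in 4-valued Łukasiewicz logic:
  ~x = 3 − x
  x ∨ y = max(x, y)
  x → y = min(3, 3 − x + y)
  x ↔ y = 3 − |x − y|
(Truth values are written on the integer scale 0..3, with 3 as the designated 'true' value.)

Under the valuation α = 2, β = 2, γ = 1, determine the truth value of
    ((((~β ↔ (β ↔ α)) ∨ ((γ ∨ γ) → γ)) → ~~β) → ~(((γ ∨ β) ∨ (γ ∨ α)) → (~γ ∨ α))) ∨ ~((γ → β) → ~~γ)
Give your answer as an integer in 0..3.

~β = ~2 = 1
β ↔ α = 2 ↔ 2 = 3
~β ↔ (β ↔ α) = 1 ↔ 3 = 1
γ ∨ γ = 1 ∨ 1 = 1
(γ ∨ γ) → γ = 1 → 1 = 3
(~β ↔ (β ↔ α)) ∨ ((γ ∨ γ) → γ) = 1 ∨ 3 = 3
~β = ~2 = 1
~~β = ~1 = 2
((~β ↔ (β ↔ α)) ∨ ((γ ∨ γ) → γ)) → ~~β = 3 → 2 = 2
γ ∨ β = 1 ∨ 2 = 2
γ ∨ α = 1 ∨ 2 = 2
(γ ∨ β) ∨ (γ ∨ α) = 2 ∨ 2 = 2
~γ = ~1 = 2
~γ ∨ α = 2 ∨ 2 = 2
((γ ∨ β) ∨ (γ ∨ α)) → (~γ ∨ α) = 2 → 2 = 3
~(((γ ∨ β) ∨ (γ ∨ α)) → (~γ ∨ α)) = ~3 = 0
(((~β ↔ (β ↔ α)) ∨ ((γ ∨ γ) → γ)) → ~~β) → ~(((γ ∨ β) ∨ (γ ∨ α)) → (~γ ∨ α)) = 2 → 0 = 1
γ → β = 1 → 2 = 3
~γ = ~1 = 2
~~γ = ~2 = 1
(γ → β) → ~~γ = 3 → 1 = 1
~((γ → β) → ~~γ) = ~1 = 2
((((~β ↔ (β ↔ α)) ∨ ((γ ∨ γ) → γ)) → ~~β) → ~(((γ ∨ β) ∨ (γ ∨ α)) → (~γ ∨ α))) ∨ ~((γ → β) → ~~γ) = 1 ∨ 2 = 2

2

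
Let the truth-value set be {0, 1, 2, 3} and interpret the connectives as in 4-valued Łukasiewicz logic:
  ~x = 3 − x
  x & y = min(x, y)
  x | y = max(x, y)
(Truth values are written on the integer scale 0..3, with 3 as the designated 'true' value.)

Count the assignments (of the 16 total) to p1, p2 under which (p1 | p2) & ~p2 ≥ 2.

p1 = 0, p2 = 0 ↦ 0  <
p1 = 0, p2 = 1 ↦ 1  <
p1 = 0, p2 = 2 ↦ 1  <
p1 = 0, p2 = 3 ↦ 0  <
p1 = 1, p2 = 0 ↦ 1  <
p1 = 1, p2 = 1 ↦ 1  <
p1 = 1, p2 = 2 ↦ 1  <
p1 = 1, p2 = 3 ↦ 0  <
p1 = 2, p2 = 0 ↦ 2  ≥
p1 = 2, p2 = 1 ↦ 2  ≥
p1 = 2, p2 = 2 ↦ 1  <
p1 = 2, p2 = 3 ↦ 0  <
p1 = 3, p2 = 0 ↦ 3  ≥
p1 = 3, p2 = 1 ↦ 2  ≥
p1 = 3, p2 = 2 ↦ 1  <
p1 = 3, p2 = 3 ↦ 0  <
So 4 of the 16 assignments meet the threshold.

4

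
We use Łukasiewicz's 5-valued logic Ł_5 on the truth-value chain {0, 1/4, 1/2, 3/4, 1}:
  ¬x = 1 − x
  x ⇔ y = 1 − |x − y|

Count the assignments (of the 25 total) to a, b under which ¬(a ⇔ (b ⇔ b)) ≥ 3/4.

value 1: 5 assignments (counts)
value 3/4: 5 assignments (counts)
value 1/2: 5 assignments
value 1/4: 5 assignments
value 0: 5 assignments
So 10 of the 25 assignments meet the threshold.

10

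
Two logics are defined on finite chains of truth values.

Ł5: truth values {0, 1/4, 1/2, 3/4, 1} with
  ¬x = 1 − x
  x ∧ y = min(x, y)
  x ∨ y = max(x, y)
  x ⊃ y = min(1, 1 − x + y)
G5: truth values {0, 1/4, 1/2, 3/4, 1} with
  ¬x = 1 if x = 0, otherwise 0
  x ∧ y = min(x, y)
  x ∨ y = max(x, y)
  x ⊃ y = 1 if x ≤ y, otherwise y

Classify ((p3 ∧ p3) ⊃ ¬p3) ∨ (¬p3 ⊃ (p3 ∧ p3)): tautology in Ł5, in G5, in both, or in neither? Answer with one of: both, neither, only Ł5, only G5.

In Ł5: every assignment gives 1 — tautology.
In G5: every assignment gives 1 — tautology.

both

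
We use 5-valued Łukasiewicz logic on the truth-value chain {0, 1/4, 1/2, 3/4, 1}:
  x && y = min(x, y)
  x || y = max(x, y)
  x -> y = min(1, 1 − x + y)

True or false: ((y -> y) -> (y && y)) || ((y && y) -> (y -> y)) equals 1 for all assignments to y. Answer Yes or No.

Yes

y = 0 ↦ 1
y = 1/4 ↦ 1
y = 1/2 ↦ 1
y = 3/4 ↦ 1
y = 1 ↦ 1
Every assignment gives a value ≥ 1.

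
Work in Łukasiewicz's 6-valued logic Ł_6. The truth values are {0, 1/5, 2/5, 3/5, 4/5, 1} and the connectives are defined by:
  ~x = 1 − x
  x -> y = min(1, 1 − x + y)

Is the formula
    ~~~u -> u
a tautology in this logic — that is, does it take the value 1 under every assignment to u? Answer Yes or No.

No

Counterexample: take u = 0.
~u = ~0 = 1
~~u = ~1 = 0
~~~u = ~0 = 1
~~~u -> u = 1 -> 0 = 0
This gives 0 ≠ 1.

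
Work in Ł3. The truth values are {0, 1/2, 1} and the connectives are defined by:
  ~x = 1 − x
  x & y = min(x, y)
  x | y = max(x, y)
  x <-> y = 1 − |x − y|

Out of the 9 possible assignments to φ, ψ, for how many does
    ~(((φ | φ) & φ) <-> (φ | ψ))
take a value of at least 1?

1

φ = 0, ψ = 0 ↦ 0  <
φ = 0, ψ = 1/2 ↦ 1/2  <
φ = 0, ψ = 1 ↦ 1  ≥
φ = 1/2, ψ = 0 ↦ 0  <
φ = 1/2, ψ = 1/2 ↦ 0  <
φ = 1/2, ψ = 1 ↦ 1/2  <
φ = 1, ψ = 0 ↦ 0  <
φ = 1, ψ = 1/2 ↦ 0  <
φ = 1, ψ = 1 ↦ 0  <
So 1 of the 9 assignments meets the threshold.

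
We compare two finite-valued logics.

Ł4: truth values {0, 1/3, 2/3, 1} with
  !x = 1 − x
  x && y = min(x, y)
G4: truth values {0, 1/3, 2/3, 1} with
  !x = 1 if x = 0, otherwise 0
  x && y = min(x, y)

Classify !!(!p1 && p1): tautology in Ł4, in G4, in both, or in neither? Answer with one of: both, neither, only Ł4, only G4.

In Ł4: at p1 = 0 the value is 0 — not a tautology.
In G4: at p1 = 0 the value is 0 — not a tautology.

neither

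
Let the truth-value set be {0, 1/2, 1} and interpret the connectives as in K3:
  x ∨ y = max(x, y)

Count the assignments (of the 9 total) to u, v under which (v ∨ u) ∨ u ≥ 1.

5

u = 0, v = 0 ↦ 0  <
u = 0, v = 1/2 ↦ 1/2  <
u = 0, v = 1 ↦ 1  ≥
u = 1/2, v = 0 ↦ 1/2  <
u = 1/2, v = 1/2 ↦ 1/2  <
u = 1/2, v = 1 ↦ 1  ≥
u = 1, v = 0 ↦ 1  ≥
u = 1, v = 1/2 ↦ 1  ≥
u = 1, v = 1 ↦ 1  ≥
So 5 of the 9 assignments meet the threshold.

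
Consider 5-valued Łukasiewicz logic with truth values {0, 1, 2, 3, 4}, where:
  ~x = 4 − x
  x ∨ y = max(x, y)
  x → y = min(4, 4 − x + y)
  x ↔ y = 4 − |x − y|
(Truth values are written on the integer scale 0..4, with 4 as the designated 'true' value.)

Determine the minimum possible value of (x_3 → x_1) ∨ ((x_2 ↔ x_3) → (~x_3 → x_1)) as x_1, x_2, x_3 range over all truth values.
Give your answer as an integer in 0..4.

Take x_1 = 0, x_2 = 2, x_3 = 2:
x_3 → x_1 = 2 → 0 = 2
x_2 ↔ x_3 = 2 ↔ 2 = 4
~x_3 = ~2 = 2
~x_3 → x_1 = 2 → 0 = 2
(x_2 ↔ x_3) → (~x_3 → x_1) = 4 → 2 = 2
(x_3 → x_1) ∨ ((x_2 ↔ x_3) → (~x_3 → x_1)) = 2 ∨ 2 = 2
No assignment yields a value below 2, so this is the minimum.

2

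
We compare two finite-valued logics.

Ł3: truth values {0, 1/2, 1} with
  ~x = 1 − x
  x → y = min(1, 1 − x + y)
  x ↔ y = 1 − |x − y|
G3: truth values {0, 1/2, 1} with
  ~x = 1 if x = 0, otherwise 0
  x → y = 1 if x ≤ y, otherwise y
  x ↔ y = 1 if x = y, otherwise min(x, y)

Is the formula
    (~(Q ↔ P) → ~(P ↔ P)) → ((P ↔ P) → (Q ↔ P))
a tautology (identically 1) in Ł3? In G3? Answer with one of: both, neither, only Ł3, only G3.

In Ł3: every assignment gives 1 — tautology.
In G3: at P = 1/2, Q = 1 the value is 1/2 — not a tautology.

only Ł3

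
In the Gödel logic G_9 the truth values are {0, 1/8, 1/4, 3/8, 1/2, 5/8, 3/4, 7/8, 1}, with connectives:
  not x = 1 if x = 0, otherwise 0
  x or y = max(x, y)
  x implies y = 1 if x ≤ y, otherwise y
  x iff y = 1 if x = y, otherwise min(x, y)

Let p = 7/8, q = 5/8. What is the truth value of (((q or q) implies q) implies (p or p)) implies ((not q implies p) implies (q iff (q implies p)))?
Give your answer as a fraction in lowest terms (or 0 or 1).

5/8

q or q = 5/8 or 5/8 = 5/8
(q or q) implies q = 5/8 implies 5/8 = 1
p or p = 7/8 or 7/8 = 7/8
((q or q) implies q) implies (p or p) = 1 implies 7/8 = 7/8
not q = not 5/8 = 0
not q implies p = 0 implies 7/8 = 1
q implies p = 5/8 implies 7/8 = 1
q iff (q implies p) = 5/8 iff 1 = 5/8
(not q implies p) implies (q iff (q implies p)) = 1 implies 5/8 = 5/8
(((q or q) implies q) implies (p or p)) implies ((not q implies p) implies (q iff (q implies p))) = 7/8 implies 5/8 = 5/8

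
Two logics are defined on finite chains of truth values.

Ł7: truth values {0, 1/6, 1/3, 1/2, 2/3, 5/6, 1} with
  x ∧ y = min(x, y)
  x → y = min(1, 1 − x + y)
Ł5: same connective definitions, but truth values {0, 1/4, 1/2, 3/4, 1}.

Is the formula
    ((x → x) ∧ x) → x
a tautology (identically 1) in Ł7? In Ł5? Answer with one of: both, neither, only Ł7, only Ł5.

In Ł7: every assignment gives 1 — tautology.
In Ł5: every assignment gives 1 — tautology.

both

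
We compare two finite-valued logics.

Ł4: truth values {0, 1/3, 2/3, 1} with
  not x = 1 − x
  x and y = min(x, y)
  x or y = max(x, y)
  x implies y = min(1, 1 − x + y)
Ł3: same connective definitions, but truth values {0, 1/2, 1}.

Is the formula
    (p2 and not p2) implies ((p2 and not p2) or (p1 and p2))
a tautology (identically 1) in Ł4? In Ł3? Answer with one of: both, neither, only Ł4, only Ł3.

In Ł4: every assignment gives 1 — tautology.
In Ł3: every assignment gives 1 — tautology.

both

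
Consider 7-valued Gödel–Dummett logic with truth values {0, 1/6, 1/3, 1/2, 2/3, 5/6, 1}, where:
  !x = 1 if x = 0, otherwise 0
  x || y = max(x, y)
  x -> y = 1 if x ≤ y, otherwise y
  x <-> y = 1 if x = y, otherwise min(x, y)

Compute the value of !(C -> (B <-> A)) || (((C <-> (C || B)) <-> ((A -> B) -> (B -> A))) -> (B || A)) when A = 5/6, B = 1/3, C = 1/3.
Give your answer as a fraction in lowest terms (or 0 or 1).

B <-> A = 1/3 <-> 5/6 = 1/3
C -> (B <-> A) = 1/3 -> 1/3 = 1
!(C -> (B <-> A)) = !1 = 0
C || B = 1/3 || 1/3 = 1/3
C <-> (C || B) = 1/3 <-> 1/3 = 1
A -> B = 5/6 -> 1/3 = 1/3
B -> A = 1/3 -> 5/6 = 1
(A -> B) -> (B -> A) = 1/3 -> 1 = 1
(C <-> (C || B)) <-> ((A -> B) -> (B -> A)) = 1 <-> 1 = 1
B || A = 1/3 || 5/6 = 5/6
((C <-> (C || B)) <-> ((A -> B) -> (B -> A))) -> (B || A) = 1 -> 5/6 = 5/6
!(C -> (B <-> A)) || (((C <-> (C || B)) <-> ((A -> B) -> (B -> A))) -> (B || A)) = 0 || 5/6 = 5/6

5/6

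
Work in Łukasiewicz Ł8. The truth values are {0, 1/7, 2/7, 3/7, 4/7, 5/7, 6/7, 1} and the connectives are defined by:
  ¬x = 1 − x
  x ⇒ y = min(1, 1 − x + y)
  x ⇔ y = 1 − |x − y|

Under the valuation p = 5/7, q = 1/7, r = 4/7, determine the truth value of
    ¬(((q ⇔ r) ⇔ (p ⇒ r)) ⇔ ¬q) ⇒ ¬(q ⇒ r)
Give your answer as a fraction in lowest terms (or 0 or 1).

6/7

q ⇔ r = 1/7 ⇔ 4/7 = 4/7
p ⇒ r = 5/7 ⇒ 4/7 = 6/7
(q ⇔ r) ⇔ (p ⇒ r) = 4/7 ⇔ 6/7 = 5/7
¬q = ¬1/7 = 6/7
((q ⇔ r) ⇔ (p ⇒ r)) ⇔ ¬q = 5/7 ⇔ 6/7 = 6/7
¬(((q ⇔ r) ⇔ (p ⇒ r)) ⇔ ¬q) = ¬6/7 = 1/7
q ⇒ r = 1/7 ⇒ 4/7 = 1
¬(q ⇒ r) = ¬1 = 0
¬(((q ⇔ r) ⇔ (p ⇒ r)) ⇔ ¬q) ⇒ ¬(q ⇒ r) = 1/7 ⇒ 0 = 6/7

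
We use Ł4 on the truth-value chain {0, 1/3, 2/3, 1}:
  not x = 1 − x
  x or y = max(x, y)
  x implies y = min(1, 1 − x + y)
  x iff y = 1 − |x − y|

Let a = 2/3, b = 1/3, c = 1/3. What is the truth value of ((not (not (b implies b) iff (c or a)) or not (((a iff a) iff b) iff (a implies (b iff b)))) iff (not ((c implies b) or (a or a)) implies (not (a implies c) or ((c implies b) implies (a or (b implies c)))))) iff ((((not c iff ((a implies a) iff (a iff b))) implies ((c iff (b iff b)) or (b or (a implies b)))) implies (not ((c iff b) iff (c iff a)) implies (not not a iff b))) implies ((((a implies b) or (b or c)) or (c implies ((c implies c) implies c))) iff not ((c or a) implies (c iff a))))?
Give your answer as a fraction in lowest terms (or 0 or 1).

1/3

b implies b = 1/3 implies 1/3 = 1
not (b implies b) = not 1 = 0
c or a = 1/3 or 2/3 = 2/3
not (b implies b) iff (c or a) = 0 iff 2/3 = 1/3
not (not (b implies b) iff (c or a)) = not 1/3 = 2/3
a iff a = 2/3 iff 2/3 = 1
(a iff a) iff b = 1 iff 1/3 = 1/3
b iff b = 1/3 iff 1/3 = 1
a implies (b iff b) = 2/3 implies 1 = 1
((a iff a) iff b) iff (a implies (b iff b)) = 1/3 iff 1 = 1/3
not (((a iff a) iff b) iff (a implies (b iff b))) = not 1/3 = 2/3
not (not (b implies b) iff (c or a)) or not (((a iff a) iff b) iff (a implies (b iff b))) = 2/3 or 2/3 = 2/3
c implies b = 1/3 implies 1/3 = 1
a or a = 2/3 or 2/3 = 2/3
(c implies b) or (a or a) = 1 or 2/3 = 1
not ((c implies b) or (a or a)) = not 1 = 0
a implies c = 2/3 implies 1/3 = 2/3
not (a implies c) = not 2/3 = 1/3
c implies b = 1/3 implies 1/3 = 1
b implies c = 1/3 implies 1/3 = 1
a or (b implies c) = 2/3 or 1 = 1
(c implies b) implies (a or (b implies c)) = 1 implies 1 = 1
not (a implies c) or ((c implies b) implies (a or (b implies c))) = 1/3 or 1 = 1
not ((c implies b) or (a or a)) implies (not (a implies c) or ((c implies b) implies (a or (b implies c)))) = 0 implies 1 = 1
(not (not (b implies b) iff (c or a)) or not (((a iff a) iff b) iff (a implies (b iff b)))) iff (not ((c implies b) or (a or a)) implies (not (a implies c) or ((c implies b) implies (a or (b implies c))))) = 2/3 iff 1 = 2/3
not c = not 1/3 = 2/3
a implies a = 2/3 implies 2/3 = 1
a iff b = 2/3 iff 1/3 = 2/3
(a implies a) iff (a iff b) = 1 iff 2/3 = 2/3
not c iff ((a implies a) iff (a iff b)) = 2/3 iff 2/3 = 1
b iff b = 1/3 iff 1/3 = 1
c iff (b iff b) = 1/3 iff 1 = 1/3
a implies b = 2/3 implies 1/3 = 2/3
b or (a implies b) = 1/3 or 2/3 = 2/3
(c iff (b iff b)) or (b or (a implies b)) = 1/3 or 2/3 = 2/3
(not c iff ((a implies a) iff (a iff b))) implies ((c iff (b iff b)) or (b or (a implies b))) = 1 implies 2/3 = 2/3
c iff b = 1/3 iff 1/3 = 1
c iff a = 1/3 iff 2/3 = 2/3
(c iff b) iff (c iff a) = 1 iff 2/3 = 2/3
not ((c iff b) iff (c iff a)) = not 2/3 = 1/3
not a = not 2/3 = 1/3
not not a = not 1/3 = 2/3
not not a iff b = 2/3 iff 1/3 = 2/3
not ((c iff b) iff (c iff a)) implies (not not a iff b) = 1/3 implies 2/3 = 1
((not c iff ((a implies a) iff (a iff b))) implies ((c iff (b iff b)) or (b or (a implies b)))) implies (not ((c iff b) iff (c iff a)) implies (not not a iff b)) = 2/3 implies 1 = 1
a implies b = 2/3 implies 1/3 = 2/3
b or c = 1/3 or 1/3 = 1/3
(a implies b) or (b or c) = 2/3 or 1/3 = 2/3
c implies c = 1/3 implies 1/3 = 1
(c implies c) implies c = 1 implies 1/3 = 1/3
c implies ((c implies c) implies c) = 1/3 implies 1/3 = 1
((a implies b) or (b or c)) or (c implies ((c implies c) implies c)) = 2/3 or 1 = 1
c or a = 1/3 or 2/3 = 2/3
c iff a = 1/3 iff 2/3 = 2/3
(c or a) implies (c iff a) = 2/3 implies 2/3 = 1
not ((c or a) implies (c iff a)) = not 1 = 0
(((a implies b) or (b or c)) or (c implies ((c implies c) implies c))) iff not ((c or a) implies (c iff a)) = 1 iff 0 = 0
(((not c iff ((a implies a) iff (a iff b))) implies ((c iff (b iff b)) or (b or (a implies b)))) implies (not ((c iff b) iff (c iff a)) implies (not not a iff b))) implies ((((a implies b) or (b or c)) or (c implies ((c implies c) implies c))) iff not ((c or a) implies (c iff a))) = 1 implies 0 = 0
((not (not (b implies b) iff (c or a)) or not (((a iff a) iff b) iff (a implies (b iff b)))) iff (not ((c implies b) or (a or a)) implies (not (a implies c) or ((c implies b) implies (a or (b implies c)))))) iff ((((not c iff ((a implies a) iff (a iff b))) implies ((c iff (b iff b)) or (b or (a implies b)))) implies (not ((c iff b) iff (c iff a)) implies (not not a iff b))) implies ((((a implies b) or (b or c)) or (c implies ((c implies c) implies c))) iff not ((c or a) implies (c iff a)))) = 2/3 iff 0 = 1/3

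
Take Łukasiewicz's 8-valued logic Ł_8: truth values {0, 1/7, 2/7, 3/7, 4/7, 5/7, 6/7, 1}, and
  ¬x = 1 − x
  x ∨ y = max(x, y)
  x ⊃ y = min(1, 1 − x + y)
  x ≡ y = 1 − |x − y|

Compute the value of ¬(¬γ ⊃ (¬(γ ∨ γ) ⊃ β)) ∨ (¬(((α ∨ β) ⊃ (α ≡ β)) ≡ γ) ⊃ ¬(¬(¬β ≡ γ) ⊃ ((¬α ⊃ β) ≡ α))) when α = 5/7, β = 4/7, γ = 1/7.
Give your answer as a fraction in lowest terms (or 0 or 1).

1/7

¬γ = ¬1/7 = 6/7
γ ∨ γ = 1/7 ∨ 1/7 = 1/7
¬(γ ∨ γ) = ¬1/7 = 6/7
¬(γ ∨ γ) ⊃ β = 6/7 ⊃ 4/7 = 5/7
¬γ ⊃ (¬(γ ∨ γ) ⊃ β) = 6/7 ⊃ 5/7 = 6/7
¬(¬γ ⊃ (¬(γ ∨ γ) ⊃ β)) = ¬6/7 = 1/7
α ∨ β = 5/7 ∨ 4/7 = 5/7
α ≡ β = 5/7 ≡ 4/7 = 6/7
(α ∨ β) ⊃ (α ≡ β) = 5/7 ⊃ 6/7 = 1
((α ∨ β) ⊃ (α ≡ β)) ≡ γ = 1 ≡ 1/7 = 1/7
¬(((α ∨ β) ⊃ (α ≡ β)) ≡ γ) = ¬1/7 = 6/7
¬β = ¬4/7 = 3/7
¬β ≡ γ = 3/7 ≡ 1/7 = 5/7
¬(¬β ≡ γ) = ¬5/7 = 2/7
¬α = ¬5/7 = 2/7
¬α ⊃ β = 2/7 ⊃ 4/7 = 1
(¬α ⊃ β) ≡ α = 1 ≡ 5/7 = 5/7
¬(¬β ≡ γ) ⊃ ((¬α ⊃ β) ≡ α) = 2/7 ⊃ 5/7 = 1
¬(¬(¬β ≡ γ) ⊃ ((¬α ⊃ β) ≡ α)) = ¬1 = 0
¬(((α ∨ β) ⊃ (α ≡ β)) ≡ γ) ⊃ ¬(¬(¬β ≡ γ) ⊃ ((¬α ⊃ β) ≡ α)) = 6/7 ⊃ 0 = 1/7
¬(¬γ ⊃ (¬(γ ∨ γ) ⊃ β)) ∨ (¬(((α ∨ β) ⊃ (α ≡ β)) ≡ γ) ⊃ ¬(¬(¬β ≡ γ) ⊃ ((¬α ⊃ β) ≡ α))) = 1/7 ∨ 1/7 = 1/7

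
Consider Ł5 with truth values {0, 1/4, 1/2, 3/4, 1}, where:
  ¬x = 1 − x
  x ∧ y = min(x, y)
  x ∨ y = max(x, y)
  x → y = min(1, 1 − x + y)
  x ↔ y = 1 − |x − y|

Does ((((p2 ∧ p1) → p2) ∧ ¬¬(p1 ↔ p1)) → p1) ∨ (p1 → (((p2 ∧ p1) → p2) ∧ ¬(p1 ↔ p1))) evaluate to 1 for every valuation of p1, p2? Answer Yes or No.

No

Counterexample: take p1 = 1/4, p2 = 0.
p2 ∧ p1 = 0 ∧ 1/4 = 0
(p2 ∧ p1) → p2 = 0 → 0 = 1
p1 ↔ p1 = 1/4 ↔ 1/4 = 1
¬(p1 ↔ p1) = ¬1 = 0
¬¬(p1 ↔ p1) = ¬0 = 1
((p2 ∧ p1) → p2) ∧ ¬¬(p1 ↔ p1) = 1 ∧ 1 = 1
(((p2 ∧ p1) → p2) ∧ ¬¬(p1 ↔ p1)) → p1 = 1 → 1/4 = 1/4
p2 ∧ p1 = 0 ∧ 1/4 = 0
(p2 ∧ p1) → p2 = 0 → 0 = 1
p1 ↔ p1 = 1/4 ↔ 1/4 = 1
¬(p1 ↔ p1) = ¬1 = 0
((p2 ∧ p1) → p2) ∧ ¬(p1 ↔ p1) = 1 ∧ 0 = 0
p1 → (((p2 ∧ p1) → p2) ∧ ¬(p1 ↔ p1)) = 1/4 → 0 = 3/4
((((p2 ∧ p1) → p2) ∧ ¬¬(p1 ↔ p1)) → p1) ∨ (p1 → (((p2 ∧ p1) → p2) ∧ ¬(p1 ↔ p1))) = 1/4 ∨ 3/4 = 3/4
This gives 3/4 ≠ 1.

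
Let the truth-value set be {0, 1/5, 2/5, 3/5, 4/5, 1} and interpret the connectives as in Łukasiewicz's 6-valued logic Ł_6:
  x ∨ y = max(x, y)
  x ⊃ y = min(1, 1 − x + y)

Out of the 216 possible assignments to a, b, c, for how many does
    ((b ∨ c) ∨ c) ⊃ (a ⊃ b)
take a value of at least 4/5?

196

value 1: 181 assignments (counts)
value 4/5: 15 assignments (counts)
value 3/5: 10 assignments
value 2/5: 6 assignments
value 1/5: 3 assignments
value 0: 1 assignment
So 196 of the 216 assignments meet the threshold.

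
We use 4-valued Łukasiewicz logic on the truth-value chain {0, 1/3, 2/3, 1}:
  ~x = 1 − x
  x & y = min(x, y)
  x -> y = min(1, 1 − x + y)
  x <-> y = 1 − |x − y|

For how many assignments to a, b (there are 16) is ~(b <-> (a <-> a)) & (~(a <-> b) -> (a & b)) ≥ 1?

a = 0, b = 0 ↦ 1  ≥
a = 0, b = 1/3 ↦ 2/3  <
a = 0, b = 2/3 ↦ 1/3  <
a = 0, b = 1 ↦ 0  <
a = 1/3, b = 0 ↦ 2/3  <
a = 1/3, b = 1/3 ↦ 2/3  <
a = 1/3, b = 2/3 ↦ 1/3  <
a = 1/3, b = 1 ↦ 0  <
a = 2/3, b = 0 ↦ 1/3  <
a = 2/3, b = 1/3 ↦ 2/3  <
a = 2/3, b = 2/3 ↦ 1/3  <
a = 2/3, b = 1 ↦ 0  <
a = 1, b = 0 ↦ 0  <
a = 1, b = 1/3 ↦ 2/3  <
a = 1, b = 2/3 ↦ 1/3  <
a = 1, b = 1 ↦ 0  <
So 1 of the 16 assignments meets the threshold.

1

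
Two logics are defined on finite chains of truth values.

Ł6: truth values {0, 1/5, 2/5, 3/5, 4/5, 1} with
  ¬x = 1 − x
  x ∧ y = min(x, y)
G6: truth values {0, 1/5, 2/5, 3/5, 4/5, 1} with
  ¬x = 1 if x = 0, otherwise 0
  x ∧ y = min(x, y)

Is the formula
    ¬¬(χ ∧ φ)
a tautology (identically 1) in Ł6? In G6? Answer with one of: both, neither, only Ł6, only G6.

neither

In Ł6: at φ = 0, χ = 0 the value is 0 — not a tautology.
In G6: at φ = 0, χ = 0 the value is 0 — not a tautology.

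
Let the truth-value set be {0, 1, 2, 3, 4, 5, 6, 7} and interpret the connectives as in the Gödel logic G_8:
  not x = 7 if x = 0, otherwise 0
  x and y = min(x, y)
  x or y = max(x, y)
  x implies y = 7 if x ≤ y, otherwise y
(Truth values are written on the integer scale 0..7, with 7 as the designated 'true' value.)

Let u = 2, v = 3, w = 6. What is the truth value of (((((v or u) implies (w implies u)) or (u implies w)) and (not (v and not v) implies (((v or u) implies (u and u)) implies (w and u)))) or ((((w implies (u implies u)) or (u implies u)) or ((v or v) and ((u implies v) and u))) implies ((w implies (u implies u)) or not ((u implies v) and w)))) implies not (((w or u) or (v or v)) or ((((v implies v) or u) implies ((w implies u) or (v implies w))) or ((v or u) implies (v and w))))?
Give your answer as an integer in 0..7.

0

v or u = 3 or 2 = 3
w implies u = 6 implies 2 = 2
(v or u) implies (w implies u) = 3 implies 2 = 2
u implies w = 2 implies 6 = 7
((v or u) implies (w implies u)) or (u implies w) = 2 or 7 = 7
not v = not 3 = 0
v and not v = 3 and 0 = 0
not (v and not v) = not 0 = 7
v or u = 3 or 2 = 3
u and u = 2 and 2 = 2
(v or u) implies (u and u) = 3 implies 2 = 2
w and u = 6 and 2 = 2
((v or u) implies (u and u)) implies (w and u) = 2 implies 2 = 7
not (v and not v) implies (((v or u) implies (u and u)) implies (w and u)) = 7 implies 7 = 7
(((v or u) implies (w implies u)) or (u implies w)) and (not (v and not v) implies (((v or u) implies (u and u)) implies (w and u))) = 7 and 7 = 7
u implies u = 2 implies 2 = 7
w implies (u implies u) = 6 implies 7 = 7
u implies u = 2 implies 2 = 7
(w implies (u implies u)) or (u implies u) = 7 or 7 = 7
v or v = 3 or 3 = 3
u implies v = 2 implies 3 = 7
(u implies v) and u = 7 and 2 = 2
(v or v) and ((u implies v) and u) = 3 and 2 = 2
((w implies (u implies u)) or (u implies u)) or ((v or v) and ((u implies v) and u)) = 7 or 2 = 7
u implies u = 2 implies 2 = 7
w implies (u implies u) = 6 implies 7 = 7
u implies v = 2 implies 3 = 7
(u implies v) and w = 7 and 6 = 6
not ((u implies v) and w) = not 6 = 0
(w implies (u implies u)) or not ((u implies v) and w) = 7 or 0 = 7
(((w implies (u implies u)) or (u implies u)) or ((v or v) and ((u implies v) and u))) implies ((w implies (u implies u)) or not ((u implies v) and w)) = 7 implies 7 = 7
((((v or u) implies (w implies u)) or (u implies w)) and (not (v and not v) implies (((v or u) implies (u and u)) implies (w and u)))) or ((((w implies (u implies u)) or (u implies u)) or ((v or v) and ((u implies v) and u))) implies ((w implies (u implies u)) or not ((u implies v) and w))) = 7 or 7 = 7
w or u = 6 or 2 = 6
v or v = 3 or 3 = 3
(w or u) or (v or v) = 6 or 3 = 6
v implies v = 3 implies 3 = 7
(v implies v) or u = 7 or 2 = 7
w implies u = 6 implies 2 = 2
v implies w = 3 implies 6 = 7
(w implies u) or (v implies w) = 2 or 7 = 7
((v implies v) or u) implies ((w implies u) or (v implies w)) = 7 implies 7 = 7
v or u = 3 or 2 = 3
v and w = 3 and 6 = 3
(v or u) implies (v and w) = 3 implies 3 = 7
(((v implies v) or u) implies ((w implies u) or (v implies w))) or ((v or u) implies (v and w)) = 7 or 7 = 7
((w or u) or (v or v)) or ((((v implies v) or u) implies ((w implies u) or (v implies w))) or ((v or u) implies (v and w))) = 6 or 7 = 7
not (((w or u) or (v or v)) or ((((v implies v) or u) implies ((w implies u) or (v implies w))) or ((v or u) implies (v and w)))) = not 7 = 0
(((((v or u) implies (w implies u)) or (u implies w)) and (not (v and not v) implies (((v or u) implies (u and u)) implies (w and u)))) or ((((w implies (u implies u)) or (u implies u)) or ((v or v) and ((u implies v) and u))) implies ((w implies (u implies u)) or not ((u implies v) and w)))) implies not (((w or u) or (v or v)) or ((((v implies v) or u) implies ((w implies u) or (v implies w))) or ((v or u) implies (v and w)))) = 7 implies 0 = 0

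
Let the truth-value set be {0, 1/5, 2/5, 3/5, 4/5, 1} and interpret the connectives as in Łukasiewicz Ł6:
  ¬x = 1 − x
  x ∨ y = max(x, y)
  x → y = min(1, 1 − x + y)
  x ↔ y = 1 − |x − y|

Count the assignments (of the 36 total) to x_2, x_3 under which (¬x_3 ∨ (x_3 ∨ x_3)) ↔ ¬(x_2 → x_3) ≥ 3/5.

11

value 1: 3 assignments (counts)
value 4/5: 4 assignments (counts)
value 3/5: 4 assignments (counts)
value 2/5: 10 assignments
value 1/5: 8 assignments
value 0: 7 assignments
So 11 of the 36 assignments meet the threshold.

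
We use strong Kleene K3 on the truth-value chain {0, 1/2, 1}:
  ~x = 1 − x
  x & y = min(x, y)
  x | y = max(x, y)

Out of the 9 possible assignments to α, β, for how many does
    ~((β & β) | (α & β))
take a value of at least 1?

3

α = 0, β = 0 ↦ 1  ≥
α = 0, β = 1/2 ↦ 1/2  <
α = 0, β = 1 ↦ 0  <
α = 1/2, β = 0 ↦ 1  ≥
α = 1/2, β = 1/2 ↦ 1/2  <
α = 1/2, β = 1 ↦ 0  <
α = 1, β = 0 ↦ 1  ≥
α = 1, β = 1/2 ↦ 1/2  <
α = 1, β = 1 ↦ 0  <
So 3 of the 9 assignments meet the threshold.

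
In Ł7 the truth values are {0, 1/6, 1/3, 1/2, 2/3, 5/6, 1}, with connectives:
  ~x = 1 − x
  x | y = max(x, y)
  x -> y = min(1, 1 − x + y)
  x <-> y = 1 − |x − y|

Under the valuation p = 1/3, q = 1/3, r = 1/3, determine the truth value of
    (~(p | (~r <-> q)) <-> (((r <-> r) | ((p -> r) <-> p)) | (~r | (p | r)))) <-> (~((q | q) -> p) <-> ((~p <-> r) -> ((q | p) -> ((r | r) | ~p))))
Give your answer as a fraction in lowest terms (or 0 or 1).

2/3

~r = ~1/3 = 2/3
~r <-> q = 2/3 <-> 1/3 = 2/3
p | (~r <-> q) = 1/3 | 2/3 = 2/3
~(p | (~r <-> q)) = ~2/3 = 1/3
r <-> r = 1/3 <-> 1/3 = 1
p -> r = 1/3 -> 1/3 = 1
(p -> r) <-> p = 1 <-> 1/3 = 1/3
(r <-> r) | ((p -> r) <-> p) = 1 | 1/3 = 1
~r = ~1/3 = 2/3
p | r = 1/3 | 1/3 = 1/3
~r | (p | r) = 2/3 | 1/3 = 2/3
((r <-> r) | ((p -> r) <-> p)) | (~r | (p | r)) = 1 | 2/3 = 1
~(p | (~r <-> q)) <-> (((r <-> r) | ((p -> r) <-> p)) | (~r | (p | r))) = 1/3 <-> 1 = 1/3
q | q = 1/3 | 1/3 = 1/3
(q | q) -> p = 1/3 -> 1/3 = 1
~((q | q) -> p) = ~1 = 0
~p = ~1/3 = 2/3
~p <-> r = 2/3 <-> 1/3 = 2/3
q | p = 1/3 | 1/3 = 1/3
r | r = 1/3 | 1/3 = 1/3
~p = ~1/3 = 2/3
(r | r) | ~p = 1/3 | 2/3 = 2/3
(q | p) -> ((r | r) | ~p) = 1/3 -> 2/3 = 1
(~p <-> r) -> ((q | p) -> ((r | r) | ~p)) = 2/3 -> 1 = 1
~((q | q) -> p) <-> ((~p <-> r) -> ((q | p) -> ((r | r) | ~p))) = 0 <-> 1 = 0
(~(p | (~r <-> q)) <-> (((r <-> r) | ((p -> r) <-> p)) | (~r | (p | r)))) <-> (~((q | q) -> p) <-> ((~p <-> r) -> ((q | p) -> ((r | r) | ~p)))) = 1/3 <-> 0 = 2/3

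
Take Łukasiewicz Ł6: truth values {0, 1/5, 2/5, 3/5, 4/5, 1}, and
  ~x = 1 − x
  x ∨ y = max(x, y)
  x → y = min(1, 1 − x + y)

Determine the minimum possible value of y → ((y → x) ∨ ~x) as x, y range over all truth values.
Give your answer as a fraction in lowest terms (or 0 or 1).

Take x = 2/5, y = 1:
y → x = 1 → 2/5 = 2/5
~x = ~2/5 = 3/5
(y → x) ∨ ~x = 2/5 ∨ 3/5 = 3/5
y → ((y → x) ∨ ~x) = 1 → 3/5 = 3/5
No assignment yields a value below 3/5, so this is the minimum.

3/5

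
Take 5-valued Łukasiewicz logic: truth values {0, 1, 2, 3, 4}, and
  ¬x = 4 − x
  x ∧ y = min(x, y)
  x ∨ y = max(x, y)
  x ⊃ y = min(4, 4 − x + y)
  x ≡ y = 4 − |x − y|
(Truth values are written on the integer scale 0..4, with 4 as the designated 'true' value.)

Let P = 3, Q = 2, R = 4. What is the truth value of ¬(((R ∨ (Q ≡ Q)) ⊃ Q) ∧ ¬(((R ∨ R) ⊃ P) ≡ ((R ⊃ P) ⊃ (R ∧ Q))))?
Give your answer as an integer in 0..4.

Q ≡ Q = 2 ≡ 2 = 4
R ∨ (Q ≡ Q) = 4 ∨ 4 = 4
(R ∨ (Q ≡ Q)) ⊃ Q = 4 ⊃ 2 = 2
R ∨ R = 4 ∨ 4 = 4
(R ∨ R) ⊃ P = 4 ⊃ 3 = 3
R ⊃ P = 4 ⊃ 3 = 3
R ∧ Q = 4 ∧ 2 = 2
(R ⊃ P) ⊃ (R ∧ Q) = 3 ⊃ 2 = 3
((R ∨ R) ⊃ P) ≡ ((R ⊃ P) ⊃ (R ∧ Q)) = 3 ≡ 3 = 4
¬(((R ∨ R) ⊃ P) ≡ ((R ⊃ P) ⊃ (R ∧ Q))) = ¬4 = 0
((R ∨ (Q ≡ Q)) ⊃ Q) ∧ ¬(((R ∨ R) ⊃ P) ≡ ((R ⊃ P) ⊃ (R ∧ Q))) = 2 ∧ 0 = 0
¬(((R ∨ (Q ≡ Q)) ⊃ Q) ∧ ¬(((R ∨ R) ⊃ P) ≡ ((R ⊃ P) ⊃ (R ∧ Q)))) = ¬0 = 4

4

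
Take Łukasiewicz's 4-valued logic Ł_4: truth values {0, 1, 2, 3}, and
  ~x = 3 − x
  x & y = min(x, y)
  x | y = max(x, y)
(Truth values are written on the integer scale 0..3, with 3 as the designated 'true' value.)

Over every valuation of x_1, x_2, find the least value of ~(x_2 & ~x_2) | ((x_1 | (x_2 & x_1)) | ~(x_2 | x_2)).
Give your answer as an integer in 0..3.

2

Take x_1 = 0, x_2 = 1:
~x_2 = ~1 = 2
x_2 & ~x_2 = 1 & 2 = 1
~(x_2 & ~x_2) = ~1 = 2
x_2 & x_1 = 1 & 0 = 0
x_1 | (x_2 & x_1) = 0 | 0 = 0
x_2 | x_2 = 1 | 1 = 1
~(x_2 | x_2) = ~1 = 2
(x_1 | (x_2 & x_1)) | ~(x_2 | x_2) = 0 | 2 = 2
~(x_2 & ~x_2) | ((x_1 | (x_2 & x_1)) | ~(x_2 | x_2)) = 2 | 2 = 2
No assignment yields a value below 2, so this is the minimum.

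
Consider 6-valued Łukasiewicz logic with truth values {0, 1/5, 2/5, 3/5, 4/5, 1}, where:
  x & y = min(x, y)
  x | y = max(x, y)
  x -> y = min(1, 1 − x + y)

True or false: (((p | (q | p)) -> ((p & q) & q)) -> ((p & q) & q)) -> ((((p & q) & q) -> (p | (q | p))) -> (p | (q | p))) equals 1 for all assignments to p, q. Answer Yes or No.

At p = 1, q = 3/5, for instance:
q | p = 3/5 | 1 = 1
p | (q | p) = 1 | 1 = 1
p & q = 1 & 3/5 = 3/5
(p & q) & q = 3/5 & 3/5 = 3/5
(p | (q | p)) -> ((p & q) & q) = 1 -> 3/5 = 3/5
((p | (q | p)) -> ((p & q) & q)) -> ((p & q) & q) = 3/5 -> 3/5 = 1
((p & q) & q) -> (p | (q | p)) = 3/5 -> 1 = 1
(((p & q) & q) -> (p | (q | p))) -> (p | (q | p)) = 1 -> 1 = 1
(((p | (q | p)) -> ((p & q) & q)) -> ((p & q) & q)) -> ((((p & q) & q) -> (p | (q | p))) -> (p | (q | p))) = 1 -> 1 = 1
and checking the remaining 35 assignments likewise gives ≥ 1 in every case.

Yes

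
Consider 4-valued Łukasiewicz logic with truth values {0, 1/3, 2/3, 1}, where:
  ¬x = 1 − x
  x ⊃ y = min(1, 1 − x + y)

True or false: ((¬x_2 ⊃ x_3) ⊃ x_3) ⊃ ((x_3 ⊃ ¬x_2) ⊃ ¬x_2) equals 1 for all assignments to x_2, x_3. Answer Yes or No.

Yes

x_2 = 0, x_3 = 0 ↦ 1
x_2 = 0, x_3 = 1/3 ↦ 1
x_2 = 0, x_3 = 2/3 ↦ 1
x_2 = 0, x_3 = 1 ↦ 1
x_2 = 1/3, x_3 = 0 ↦ 1
x_2 = 1/3, x_3 = 1/3 ↦ 1
x_2 = 1/3, x_3 = 2/3 ↦ 1
x_2 = 1/3, x_3 = 1 ↦ 1
x_2 = 2/3, x_3 = 0 ↦ 1
x_2 = 2/3, x_3 = 1/3 ↦ 1
x_2 = 2/3, x_3 = 2/3 ↦ 1
x_2 = 2/3, x_3 = 1 ↦ 1
x_2 = 1, x_3 = 0 ↦ 1
x_2 = 1, x_3 = 1/3 ↦ 1
x_2 = 1, x_3 = 2/3 ↦ 1
x_2 = 1, x_3 = 1 ↦ 1
Every assignment gives a value ≥ 1.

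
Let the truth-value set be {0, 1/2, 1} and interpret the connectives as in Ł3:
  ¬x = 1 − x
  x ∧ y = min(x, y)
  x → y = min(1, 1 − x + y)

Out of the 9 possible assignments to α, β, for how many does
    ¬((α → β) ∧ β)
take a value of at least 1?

α = 0, β = 0 ↦ 1  ≥
α = 0, β = 1/2 ↦ 1/2  <
α = 0, β = 1 ↦ 0  <
α = 1/2, β = 0 ↦ 1  ≥
α = 1/2, β = 1/2 ↦ 1/2  <
α = 1/2, β = 1 ↦ 0  <
α = 1, β = 0 ↦ 1  ≥
α = 1, β = 1/2 ↦ 1/2  <
α = 1, β = 1 ↦ 0  <
So 3 of the 9 assignments meet the threshold.

3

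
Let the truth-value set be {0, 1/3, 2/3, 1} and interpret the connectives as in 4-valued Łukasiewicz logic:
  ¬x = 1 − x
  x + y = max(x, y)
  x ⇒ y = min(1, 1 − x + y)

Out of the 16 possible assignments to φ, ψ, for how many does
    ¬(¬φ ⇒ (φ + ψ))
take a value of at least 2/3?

2

φ = 0, ψ = 0 ↦ 1  ≥
φ = 0, ψ = 1/3 ↦ 2/3  ≥
φ = 0, ψ = 2/3 ↦ 1/3  <
φ = 0, ψ = 1 ↦ 0  <
φ = 1/3, ψ = 0 ↦ 1/3  <
φ = 1/3, ψ = 1/3 ↦ 1/3  <
φ = 1/3, ψ = 2/3 ↦ 0  <
φ = 1/3, ψ = 1 ↦ 0  <
φ = 2/3, ψ = 0 ↦ 0  <
φ = 2/3, ψ = 1/3 ↦ 0  <
φ = 2/3, ψ = 2/3 ↦ 0  <
φ = 2/3, ψ = 1 ↦ 0  <
φ = 1, ψ = 0 ↦ 0  <
φ = 1, ψ = 1/3 ↦ 0  <
φ = 1, ψ = 2/3 ↦ 0  <
φ = 1, ψ = 1 ↦ 0  <
So 2 of the 16 assignments meet the threshold.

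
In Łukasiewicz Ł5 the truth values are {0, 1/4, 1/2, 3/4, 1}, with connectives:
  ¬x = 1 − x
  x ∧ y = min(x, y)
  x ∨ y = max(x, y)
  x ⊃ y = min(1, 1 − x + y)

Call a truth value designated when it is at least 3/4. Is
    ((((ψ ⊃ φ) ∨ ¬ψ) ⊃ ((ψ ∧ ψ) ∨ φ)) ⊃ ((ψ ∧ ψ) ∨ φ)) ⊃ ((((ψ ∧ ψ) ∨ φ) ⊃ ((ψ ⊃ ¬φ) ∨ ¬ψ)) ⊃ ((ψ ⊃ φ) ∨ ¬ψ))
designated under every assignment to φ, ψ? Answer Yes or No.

No

Counterexample: take φ = 0, ψ = 3/4.
ψ ⊃ φ = 3/4 ⊃ 0 = 1/4
¬ψ = ¬3/4 = 1/4
(ψ ⊃ φ) ∨ ¬ψ = 1/4 ∨ 1/4 = 1/4
ψ ∧ ψ = 3/4 ∧ 3/4 = 3/4
(ψ ∧ ψ) ∨ φ = 3/4 ∨ 0 = 3/4
((ψ ⊃ φ) ∨ ¬ψ) ⊃ ((ψ ∧ ψ) ∨ φ) = 1/4 ⊃ 3/4 = 1
ψ ∧ ψ = 3/4 ∧ 3/4 = 3/4
(ψ ∧ ψ) ∨ φ = 3/4 ∨ 0 = 3/4
(((ψ ⊃ φ) ∨ ¬ψ) ⊃ ((ψ ∧ ψ) ∨ φ)) ⊃ ((ψ ∧ ψ) ∨ φ) = 1 ⊃ 3/4 = 3/4
ψ ∧ ψ = 3/4 ∧ 3/4 = 3/4
(ψ ∧ ψ) ∨ φ = 3/4 ∨ 0 = 3/4
¬φ = ¬0 = 1
ψ ⊃ ¬φ = 3/4 ⊃ 1 = 1
¬ψ = ¬3/4 = 1/4
(ψ ⊃ ¬φ) ∨ ¬ψ = 1 ∨ 1/4 = 1
((ψ ∧ ψ) ∨ φ) ⊃ ((ψ ⊃ ¬φ) ∨ ¬ψ) = 3/4 ⊃ 1 = 1
ψ ⊃ φ = 3/4 ⊃ 0 = 1/4
¬ψ = ¬3/4 = 1/4
(ψ ⊃ φ) ∨ ¬ψ = 1/4 ∨ 1/4 = 1/4
(((ψ ∧ ψ) ∨ φ) ⊃ ((ψ ⊃ ¬φ) ∨ ¬ψ)) ⊃ ((ψ ⊃ φ) ∨ ¬ψ) = 1 ⊃ 1/4 = 1/4
((((ψ ⊃ φ) ∨ ¬ψ) ⊃ ((ψ ∧ ψ) ∨ φ)) ⊃ ((ψ ∧ ψ) ∨ φ)) ⊃ ((((ψ ∧ ψ) ∨ φ) ⊃ ((ψ ⊃ ¬φ) ∨ ¬ψ)) ⊃ ((ψ ⊃ φ) ∨ ¬ψ)) = 3/4 ⊃ 1/4 = 1/2
This gives 1/2, which is below 3/4.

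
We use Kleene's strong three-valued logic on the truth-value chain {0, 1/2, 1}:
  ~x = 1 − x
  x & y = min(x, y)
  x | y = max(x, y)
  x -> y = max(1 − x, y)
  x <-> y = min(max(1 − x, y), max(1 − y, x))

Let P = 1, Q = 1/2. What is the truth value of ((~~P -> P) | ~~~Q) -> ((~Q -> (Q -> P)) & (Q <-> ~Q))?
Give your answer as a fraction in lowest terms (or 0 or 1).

1/2

~P = ~1 = 0
~~P = ~0 = 1
~~P -> P = 1 -> 1 = 1
~Q = ~1/2 = 1/2
~~Q = ~1/2 = 1/2
~~~Q = ~1/2 = 1/2
(~~P -> P) | ~~~Q = 1 | 1/2 = 1
~Q = ~1/2 = 1/2
Q -> P = 1/2 -> 1 = 1
~Q -> (Q -> P) = 1/2 -> 1 = 1
~Q = ~1/2 = 1/2
Q <-> ~Q = 1/2 <-> 1/2 = 1/2
(~Q -> (Q -> P)) & (Q <-> ~Q) = 1 & 1/2 = 1/2
((~~P -> P) | ~~~Q) -> ((~Q -> (Q -> P)) & (Q <-> ~Q)) = 1 -> 1/2 = 1/2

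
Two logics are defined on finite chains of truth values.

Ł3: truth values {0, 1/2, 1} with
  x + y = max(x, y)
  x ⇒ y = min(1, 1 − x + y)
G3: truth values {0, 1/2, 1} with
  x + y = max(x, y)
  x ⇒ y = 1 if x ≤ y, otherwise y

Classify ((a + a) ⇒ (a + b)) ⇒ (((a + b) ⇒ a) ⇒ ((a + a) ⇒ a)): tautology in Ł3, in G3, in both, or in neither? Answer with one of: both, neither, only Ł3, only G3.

both

In Ł3: every assignment gives 1 — tautology.
In G3: every assignment gives 1 — tautology.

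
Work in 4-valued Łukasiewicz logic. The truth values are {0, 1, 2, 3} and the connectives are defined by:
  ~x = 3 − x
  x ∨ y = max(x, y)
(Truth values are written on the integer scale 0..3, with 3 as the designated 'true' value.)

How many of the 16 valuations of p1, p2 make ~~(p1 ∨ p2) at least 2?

p1 = 0, p2 = 0 ↦ 0  <
p1 = 0, p2 = 1 ↦ 1  <
p1 = 0, p2 = 2 ↦ 2  ≥
p1 = 0, p2 = 3 ↦ 3  ≥
p1 = 1, p2 = 0 ↦ 1  <
p1 = 1, p2 = 1 ↦ 1  <
p1 = 1, p2 = 2 ↦ 2  ≥
p1 = 1, p2 = 3 ↦ 3  ≥
p1 = 2, p2 = 0 ↦ 2  ≥
p1 = 2, p2 = 1 ↦ 2  ≥
p1 = 2, p2 = 2 ↦ 2  ≥
p1 = 2, p2 = 3 ↦ 3  ≥
p1 = 3, p2 = 0 ↦ 3  ≥
p1 = 3, p2 = 1 ↦ 3  ≥
p1 = 3, p2 = 2 ↦ 3  ≥
p1 = 3, p2 = 3 ↦ 3  ≥
So 12 of the 16 assignments meet the threshold.

12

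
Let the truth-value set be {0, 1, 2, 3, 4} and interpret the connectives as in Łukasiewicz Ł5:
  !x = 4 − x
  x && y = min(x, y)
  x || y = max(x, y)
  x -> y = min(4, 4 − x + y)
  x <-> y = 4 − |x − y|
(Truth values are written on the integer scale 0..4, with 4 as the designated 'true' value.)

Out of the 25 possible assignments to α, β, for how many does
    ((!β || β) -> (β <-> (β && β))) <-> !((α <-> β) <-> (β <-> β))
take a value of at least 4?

value 4: 2 assignments (counts)
value 3: 4 assignments
value 2: 6 assignments
value 1: 8 assignments
value 0: 5 assignments
So 2 of the 25 assignments meet the threshold.

2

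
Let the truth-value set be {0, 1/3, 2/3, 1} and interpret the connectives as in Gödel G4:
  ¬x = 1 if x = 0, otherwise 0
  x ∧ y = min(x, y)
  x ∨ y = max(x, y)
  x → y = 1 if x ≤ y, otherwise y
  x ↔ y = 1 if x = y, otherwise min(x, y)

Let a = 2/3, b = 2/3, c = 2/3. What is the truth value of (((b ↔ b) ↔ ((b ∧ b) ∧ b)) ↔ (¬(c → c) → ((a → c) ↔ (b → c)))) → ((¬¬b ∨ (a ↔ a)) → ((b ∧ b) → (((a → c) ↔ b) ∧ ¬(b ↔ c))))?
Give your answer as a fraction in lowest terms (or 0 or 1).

0

b ↔ b = 2/3 ↔ 2/3 = 1
b ∧ b = 2/3 ∧ 2/3 = 2/3
(b ∧ b) ∧ b = 2/3 ∧ 2/3 = 2/3
(b ↔ b) ↔ ((b ∧ b) ∧ b) = 1 ↔ 2/3 = 2/3
c → c = 2/3 → 2/3 = 1
¬(c → c) = ¬1 = 0
a → c = 2/3 → 2/3 = 1
b → c = 2/3 → 2/3 = 1
(a → c) ↔ (b → c) = 1 ↔ 1 = 1
¬(c → c) → ((a → c) ↔ (b → c)) = 0 → 1 = 1
((b ↔ b) ↔ ((b ∧ b) ∧ b)) ↔ (¬(c → c) → ((a → c) ↔ (b → c))) = 2/3 ↔ 1 = 2/3
¬b = ¬2/3 = 0
¬¬b = ¬0 = 1
a ↔ a = 2/3 ↔ 2/3 = 1
¬¬b ∨ (a ↔ a) = 1 ∨ 1 = 1
b ∧ b = 2/3 ∧ 2/3 = 2/3
a → c = 2/3 → 2/3 = 1
(a → c) ↔ b = 1 ↔ 2/3 = 2/3
b ↔ c = 2/3 ↔ 2/3 = 1
¬(b ↔ c) = ¬1 = 0
((a → c) ↔ b) ∧ ¬(b ↔ c) = 2/3 ∧ 0 = 0
(b ∧ b) → (((a → c) ↔ b) ∧ ¬(b ↔ c)) = 2/3 → 0 = 0
(¬¬b ∨ (a ↔ a)) → ((b ∧ b) → (((a → c) ↔ b) ∧ ¬(b ↔ c))) = 1 → 0 = 0
(((b ↔ b) ↔ ((b ∧ b) ∧ b)) ↔ (¬(c → c) → ((a → c) ↔ (b → c)))) → ((¬¬b ∨ (a ↔ a)) → ((b ∧ b) → (((a → c) ↔ b) ∧ ¬(b ↔ c)))) = 2/3 → 0 = 0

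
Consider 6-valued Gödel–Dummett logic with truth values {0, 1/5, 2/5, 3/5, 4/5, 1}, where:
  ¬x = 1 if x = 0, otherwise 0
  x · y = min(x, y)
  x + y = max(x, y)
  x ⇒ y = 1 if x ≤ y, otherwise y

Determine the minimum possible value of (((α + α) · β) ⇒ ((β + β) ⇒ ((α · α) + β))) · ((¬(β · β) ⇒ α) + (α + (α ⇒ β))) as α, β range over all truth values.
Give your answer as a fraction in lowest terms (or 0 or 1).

Take α = 1/5, β = 0:
α + α = 1/5 + 1/5 = 1/5
(α + α) · β = 1/5 · 0 = 0
β + β = 0 + 0 = 0
α · α = 1/5 · 1/5 = 1/5
(α · α) + β = 1/5 + 0 = 1/5
(β + β) ⇒ ((α · α) + β) = 0 ⇒ 1/5 = 1
((α + α) · β) ⇒ ((β + β) ⇒ ((α · α) + β)) = 0 ⇒ 1 = 1
β · β = 0 · 0 = 0
¬(β · β) = ¬0 = 1
¬(β · β) ⇒ α = 1 ⇒ 1/5 = 1/5
α ⇒ β = 1/5 ⇒ 0 = 0
α + (α ⇒ β) = 1/5 + 0 = 1/5
(¬(β · β) ⇒ α) + (α + (α ⇒ β)) = 1/5 + 1/5 = 1/5
(((α + α) · β) ⇒ ((β + β) ⇒ ((α · α) + β))) · ((¬(β · β) ⇒ α) + (α + (α ⇒ β))) = 1 · 1/5 = 1/5
No assignment yields a value below 1/5, so this is the minimum.

1/5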